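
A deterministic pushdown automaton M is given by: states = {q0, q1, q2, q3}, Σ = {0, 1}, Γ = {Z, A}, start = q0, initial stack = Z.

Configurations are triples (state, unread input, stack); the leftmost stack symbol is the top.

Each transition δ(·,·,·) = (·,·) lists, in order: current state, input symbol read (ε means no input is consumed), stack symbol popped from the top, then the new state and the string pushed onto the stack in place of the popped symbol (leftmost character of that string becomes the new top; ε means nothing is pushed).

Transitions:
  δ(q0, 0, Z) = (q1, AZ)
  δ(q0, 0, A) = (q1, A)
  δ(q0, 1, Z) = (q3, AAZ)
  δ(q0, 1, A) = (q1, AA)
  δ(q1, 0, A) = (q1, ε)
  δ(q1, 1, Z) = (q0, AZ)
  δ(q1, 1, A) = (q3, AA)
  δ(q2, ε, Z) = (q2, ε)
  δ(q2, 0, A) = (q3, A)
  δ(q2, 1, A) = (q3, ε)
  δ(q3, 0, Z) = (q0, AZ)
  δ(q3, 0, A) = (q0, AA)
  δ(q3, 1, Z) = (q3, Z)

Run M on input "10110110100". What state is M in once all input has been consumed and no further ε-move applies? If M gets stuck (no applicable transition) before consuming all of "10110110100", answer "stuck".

(q0, 10110110100, Z) ⊢ (q3, 0110110100, AAZ) ⊢ (q0, 110110100, AAAZ) ⊢ (q1, 10110100, AAAAZ) ⊢ (q3, 0110100, AAAAAZ) ⊢ (q0, 110100, AAAAAAZ) ⊢ (q1, 10100, AAAAAAAZ) ⊢ (q3, 0100, AAAAAAAAZ) ⊢ (q0, 100, AAAAAAAAAZ) ⊢ (q1, 00, AAAAAAAAAAZ) ⊢ (q1, 0, AAAAAAAAAZ) ⊢ (q1, ε, AAAAAAAAZ)
All input consumed; M is in state q1.

q1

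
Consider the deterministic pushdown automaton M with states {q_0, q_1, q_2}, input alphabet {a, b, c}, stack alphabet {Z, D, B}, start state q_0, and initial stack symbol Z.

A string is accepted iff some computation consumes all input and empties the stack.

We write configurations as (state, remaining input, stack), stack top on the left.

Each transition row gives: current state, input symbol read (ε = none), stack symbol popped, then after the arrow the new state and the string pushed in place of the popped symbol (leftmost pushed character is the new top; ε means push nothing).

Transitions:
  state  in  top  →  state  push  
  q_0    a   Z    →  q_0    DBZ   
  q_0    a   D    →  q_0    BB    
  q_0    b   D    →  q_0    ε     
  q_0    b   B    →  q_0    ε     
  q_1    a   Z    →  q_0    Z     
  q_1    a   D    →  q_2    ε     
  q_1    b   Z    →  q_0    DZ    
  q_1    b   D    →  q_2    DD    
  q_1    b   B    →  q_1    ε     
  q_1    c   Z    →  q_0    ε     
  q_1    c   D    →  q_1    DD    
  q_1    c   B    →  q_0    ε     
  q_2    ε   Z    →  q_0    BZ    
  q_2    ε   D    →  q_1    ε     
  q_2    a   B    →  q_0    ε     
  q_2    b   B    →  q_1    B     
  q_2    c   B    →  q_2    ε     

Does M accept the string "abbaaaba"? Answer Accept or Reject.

Reject

(q_0, abbaaaba, Z)
  read a, top Z: go to q_0, push DBZ → (q_0, bbaaaba, DBZ)
  read b, top D: go to q_0, push ε → (q_0, baaaba, BZ)
  read b, top B: go to q_0, push ε → (q_0, aaaba, Z)
  read a, top Z: go to q_0, push DBZ → (q_0, aaba, DBZ)
  read a, top D: go to q_0, push BB → (q_0, aba, BBBZ)
No transition applies at (q_0, aba, BBBZ); input not fully consumed.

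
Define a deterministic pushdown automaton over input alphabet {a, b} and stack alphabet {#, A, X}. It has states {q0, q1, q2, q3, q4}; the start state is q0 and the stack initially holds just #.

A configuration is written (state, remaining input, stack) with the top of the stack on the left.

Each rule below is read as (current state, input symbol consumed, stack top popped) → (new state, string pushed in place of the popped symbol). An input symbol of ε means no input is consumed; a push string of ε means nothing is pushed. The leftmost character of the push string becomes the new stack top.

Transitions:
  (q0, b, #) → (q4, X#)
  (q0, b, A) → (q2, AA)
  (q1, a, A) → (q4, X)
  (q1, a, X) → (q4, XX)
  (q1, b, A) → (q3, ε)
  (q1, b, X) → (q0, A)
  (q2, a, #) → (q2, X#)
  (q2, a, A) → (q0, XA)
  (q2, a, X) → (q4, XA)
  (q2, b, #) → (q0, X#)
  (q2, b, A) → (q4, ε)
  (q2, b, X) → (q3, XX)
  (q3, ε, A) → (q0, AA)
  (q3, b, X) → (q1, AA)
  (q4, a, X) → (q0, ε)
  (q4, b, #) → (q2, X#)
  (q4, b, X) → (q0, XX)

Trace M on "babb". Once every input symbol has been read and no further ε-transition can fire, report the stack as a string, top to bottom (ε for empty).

(q0, babb, #)
  read b, top #: go to q4, push X# → (q4, abb, X#)
  read a, top X: go to q0, push ε → (q0, bb, #)
  read b, top #: go to q4, push X# → (q4, b, X#)
  read b, top X: go to q0, push XX → (q0, ε, XX#)
All input consumed in state q0 with stack XX#.

XX#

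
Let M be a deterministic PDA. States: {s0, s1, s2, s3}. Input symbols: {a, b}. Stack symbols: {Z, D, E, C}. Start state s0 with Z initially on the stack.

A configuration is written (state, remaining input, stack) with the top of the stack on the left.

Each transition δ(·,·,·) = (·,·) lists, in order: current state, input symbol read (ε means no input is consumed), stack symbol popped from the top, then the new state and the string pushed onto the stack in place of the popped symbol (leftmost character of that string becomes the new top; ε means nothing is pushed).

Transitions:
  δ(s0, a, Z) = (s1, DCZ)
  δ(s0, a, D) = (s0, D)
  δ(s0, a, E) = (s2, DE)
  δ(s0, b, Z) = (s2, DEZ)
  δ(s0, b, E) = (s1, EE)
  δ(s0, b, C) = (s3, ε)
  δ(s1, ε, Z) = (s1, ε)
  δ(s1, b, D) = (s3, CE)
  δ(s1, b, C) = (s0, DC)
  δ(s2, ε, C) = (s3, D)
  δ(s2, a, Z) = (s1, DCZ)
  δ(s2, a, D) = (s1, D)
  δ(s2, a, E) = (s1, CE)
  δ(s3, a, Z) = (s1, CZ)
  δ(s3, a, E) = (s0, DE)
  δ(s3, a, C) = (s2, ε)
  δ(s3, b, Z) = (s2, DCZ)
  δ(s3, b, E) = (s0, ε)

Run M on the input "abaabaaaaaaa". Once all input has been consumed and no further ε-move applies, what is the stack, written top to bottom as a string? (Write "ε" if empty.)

DCECZ

(s0, abaabaaaaaaa, Z)
  read a, top Z: go to s1, push DCZ → (s1, baabaaaaaaa, DCZ)
  read b, top D: go to s3, push CE → (s3, aabaaaaaaa, CECZ)
  read a, top C: go to s2, push ε → (s2, abaaaaaaa, ECZ)
  read a, top E: go to s1, push CE → (s1, baaaaaaa, CECZ)
  read b, top C: go to s0, push DC → (s0, aaaaaaa, DCECZ)
  read a, top D: go to s0, push D → (s0, aaaaaa, DCECZ)
  read a, top D: go to s0, push D → (s0, aaaaa, DCECZ)
  read a, top D: go to s0, push D → (s0, aaaa, DCECZ)
  read a, top D: go to s0, push D → (s0, aaa, DCECZ)
  read a, top D: go to s0, push D → (s0, aa, DCECZ)
  read a, top D: go to s0, push D → (s0, a, DCECZ)
  read a, top D: go to s0, push D → (s0, ε, DCECZ)
All input consumed in state s0 with stack DCECZ.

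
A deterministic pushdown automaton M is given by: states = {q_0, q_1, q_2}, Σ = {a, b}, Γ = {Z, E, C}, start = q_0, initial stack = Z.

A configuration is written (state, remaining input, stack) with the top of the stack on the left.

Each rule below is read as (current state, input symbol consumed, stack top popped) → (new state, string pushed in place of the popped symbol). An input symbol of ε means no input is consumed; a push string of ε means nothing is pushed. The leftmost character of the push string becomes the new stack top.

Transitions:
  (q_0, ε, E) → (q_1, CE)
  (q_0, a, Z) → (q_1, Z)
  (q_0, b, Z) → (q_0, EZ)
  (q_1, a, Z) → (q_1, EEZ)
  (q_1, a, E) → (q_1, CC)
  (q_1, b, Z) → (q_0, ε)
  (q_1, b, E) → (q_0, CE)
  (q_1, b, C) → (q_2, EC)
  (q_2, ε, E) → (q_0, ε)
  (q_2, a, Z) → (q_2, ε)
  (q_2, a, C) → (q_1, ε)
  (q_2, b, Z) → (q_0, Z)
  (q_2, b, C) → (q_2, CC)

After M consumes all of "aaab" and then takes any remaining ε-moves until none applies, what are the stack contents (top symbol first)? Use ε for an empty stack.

CCEZ

(q_0, aaab, Z)
  read a, top Z: go to q_1, push Z → (q_1, aab, Z)
  read a, top Z: go to q_1, push EEZ → (q_1, ab, EEZ)
  read a, top E: go to q_1, push CC → (q_1, b, CCEZ)
  read b, top C: go to q_2, push EC → (q_2, ε, ECCEZ)
  ε-move, top E: go to q_0, push ε → (q_0, ε, CCEZ)
All input consumed in state q_0 with stack CCEZ.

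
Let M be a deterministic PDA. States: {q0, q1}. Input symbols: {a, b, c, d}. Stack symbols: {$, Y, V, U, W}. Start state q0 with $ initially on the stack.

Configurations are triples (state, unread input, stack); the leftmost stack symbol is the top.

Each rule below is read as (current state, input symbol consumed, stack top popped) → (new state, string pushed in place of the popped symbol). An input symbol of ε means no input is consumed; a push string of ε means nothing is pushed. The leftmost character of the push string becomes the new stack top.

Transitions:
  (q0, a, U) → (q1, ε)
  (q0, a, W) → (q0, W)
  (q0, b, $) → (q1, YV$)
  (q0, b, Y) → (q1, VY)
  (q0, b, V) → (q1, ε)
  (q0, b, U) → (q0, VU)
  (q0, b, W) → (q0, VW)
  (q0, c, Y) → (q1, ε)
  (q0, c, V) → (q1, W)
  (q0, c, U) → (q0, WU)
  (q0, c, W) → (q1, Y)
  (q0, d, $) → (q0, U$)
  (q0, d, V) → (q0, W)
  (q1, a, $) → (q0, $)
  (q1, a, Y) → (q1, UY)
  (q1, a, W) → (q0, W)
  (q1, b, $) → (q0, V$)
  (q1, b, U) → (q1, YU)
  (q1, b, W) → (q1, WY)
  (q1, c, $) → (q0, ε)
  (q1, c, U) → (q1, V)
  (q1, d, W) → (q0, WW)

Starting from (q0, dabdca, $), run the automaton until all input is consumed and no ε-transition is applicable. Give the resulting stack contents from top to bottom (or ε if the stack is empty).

UY$

(q0, dabdca, $)
  read d, top $: go to q0, push U$ → (q0, abdca, U$)
  read a, top U: go to q1, push ε → (q1, bdca, $)
  read b, top $: go to q0, push V$ → (q0, dca, V$)
  read d, top V: go to q0, push W → (q0, ca, W$)
  read c, top W: go to q1, push Y → (q1, a, Y$)
  read a, top Y: go to q1, push UY → (q1, ε, UY$)
All input consumed in state q1 with stack UY$.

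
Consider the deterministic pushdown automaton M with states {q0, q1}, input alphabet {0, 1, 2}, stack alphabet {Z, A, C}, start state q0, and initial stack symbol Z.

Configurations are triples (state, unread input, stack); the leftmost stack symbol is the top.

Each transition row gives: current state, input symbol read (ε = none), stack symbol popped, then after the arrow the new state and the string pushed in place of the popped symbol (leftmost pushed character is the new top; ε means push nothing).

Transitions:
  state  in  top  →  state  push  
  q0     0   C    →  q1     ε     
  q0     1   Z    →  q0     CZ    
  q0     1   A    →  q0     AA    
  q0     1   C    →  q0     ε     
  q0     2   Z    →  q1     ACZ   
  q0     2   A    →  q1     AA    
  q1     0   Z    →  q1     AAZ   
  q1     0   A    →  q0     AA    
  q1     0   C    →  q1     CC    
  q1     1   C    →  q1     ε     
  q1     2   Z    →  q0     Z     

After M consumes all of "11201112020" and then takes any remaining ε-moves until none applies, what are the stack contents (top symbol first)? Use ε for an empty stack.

(q0, 11201112020, Z) ⊢ (q0, 1201112020, CZ) ⊢ (q0, 201112020, Z) ⊢ (q1, 01112020, ACZ) ⊢ (q0, 1112020, AACZ) ⊢ (q0, 112020, AAACZ) ⊢ (q0, 12020, AAAACZ) ⊢ (q0, 2020, AAAAACZ) ⊢ (q1, 020, AAAAAACZ) ⊢ (q0, 20, AAAAAAACZ) ⊢ (q1, 0, AAAAAAAACZ) ⊢ (q0, ε, AAAAAAAAACZ)
All input consumed in state q0 with stack AAAAAAAAACZ.

AAAAAAAAACZ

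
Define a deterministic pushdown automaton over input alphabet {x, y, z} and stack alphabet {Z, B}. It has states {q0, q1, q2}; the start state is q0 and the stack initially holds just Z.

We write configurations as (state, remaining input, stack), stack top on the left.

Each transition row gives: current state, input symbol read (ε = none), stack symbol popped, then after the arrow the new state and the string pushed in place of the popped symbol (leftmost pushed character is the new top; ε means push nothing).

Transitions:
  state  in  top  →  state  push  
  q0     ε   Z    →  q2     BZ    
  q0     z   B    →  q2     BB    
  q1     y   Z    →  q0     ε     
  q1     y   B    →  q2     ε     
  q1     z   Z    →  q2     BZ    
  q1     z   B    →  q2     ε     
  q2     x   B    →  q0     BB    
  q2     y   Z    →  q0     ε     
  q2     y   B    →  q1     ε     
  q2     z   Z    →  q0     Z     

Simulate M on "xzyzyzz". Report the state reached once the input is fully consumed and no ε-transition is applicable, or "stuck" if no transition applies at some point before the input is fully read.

stuck

(q0, xzyzyzz, Z)
  ε-move, top Z: go to q2, push BZ → (q2, xzyzyzz, BZ)
  read x, top B: go to q0, push BB → (q0, zyzyzz, BBZ)
  read z, top B: go to q2, push BB → (q2, yzyzz, BBBZ)
  read y, top B: go to q1, push ε → (q1, zyzz, BBZ)
  read z, top B: go to q2, push ε → (q2, yzz, BZ)
  read y, top B: go to q1, push ε → (q1, zz, Z)
  read z, top Z: go to q2, push BZ → (q2, z, BZ)
No transition for (q2, z, top B); M blocks with input z remaining.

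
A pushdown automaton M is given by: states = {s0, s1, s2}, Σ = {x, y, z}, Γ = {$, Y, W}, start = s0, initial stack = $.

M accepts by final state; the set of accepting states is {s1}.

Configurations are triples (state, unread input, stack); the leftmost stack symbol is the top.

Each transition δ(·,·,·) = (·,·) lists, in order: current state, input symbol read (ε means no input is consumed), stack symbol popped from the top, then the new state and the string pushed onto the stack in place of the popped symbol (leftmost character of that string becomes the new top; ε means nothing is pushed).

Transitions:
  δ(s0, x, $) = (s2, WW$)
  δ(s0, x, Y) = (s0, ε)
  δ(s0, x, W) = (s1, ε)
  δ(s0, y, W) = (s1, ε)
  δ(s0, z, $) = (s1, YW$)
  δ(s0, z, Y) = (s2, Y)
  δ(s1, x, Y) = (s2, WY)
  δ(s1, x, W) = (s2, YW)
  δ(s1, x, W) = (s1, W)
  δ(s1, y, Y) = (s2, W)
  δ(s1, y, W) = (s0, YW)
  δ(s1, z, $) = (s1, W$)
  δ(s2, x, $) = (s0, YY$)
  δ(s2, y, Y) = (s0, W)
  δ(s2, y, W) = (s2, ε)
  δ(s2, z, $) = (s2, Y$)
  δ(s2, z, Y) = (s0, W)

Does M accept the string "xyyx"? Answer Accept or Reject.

No computation consumes all input and reaches a final state.

Reject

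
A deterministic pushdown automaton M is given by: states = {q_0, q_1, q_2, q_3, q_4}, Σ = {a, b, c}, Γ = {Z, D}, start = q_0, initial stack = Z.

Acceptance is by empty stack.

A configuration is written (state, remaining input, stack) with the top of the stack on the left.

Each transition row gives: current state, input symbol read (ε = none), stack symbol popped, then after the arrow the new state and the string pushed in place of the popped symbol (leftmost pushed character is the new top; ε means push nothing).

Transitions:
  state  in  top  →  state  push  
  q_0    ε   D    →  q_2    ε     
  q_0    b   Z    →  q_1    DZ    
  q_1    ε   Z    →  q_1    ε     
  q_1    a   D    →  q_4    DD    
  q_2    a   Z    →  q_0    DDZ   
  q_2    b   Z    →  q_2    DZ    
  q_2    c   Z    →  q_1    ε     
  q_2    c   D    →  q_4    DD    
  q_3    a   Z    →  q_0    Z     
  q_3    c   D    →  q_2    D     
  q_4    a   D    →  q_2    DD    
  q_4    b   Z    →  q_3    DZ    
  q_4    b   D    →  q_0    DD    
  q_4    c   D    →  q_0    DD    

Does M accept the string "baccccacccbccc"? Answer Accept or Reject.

Reject

(q_0, baccccacccbccc, Z)
  read b, top Z: go to q_1, push DZ → (q_1, accccacccbccc, DZ)
  read a, top D: go to q_4, push DD → (q_4, ccccacccbccc, DDZ)
  read c, top D: go to q_0, push DD → (q_0, cccacccbccc, DDDZ)
  ε-move, top D: go to q_2, push ε → (q_2, cccacccbccc, DDZ)
  read c, top D: go to q_4, push DD → (q_4, ccacccbccc, DDDZ)
  read c, top D: go to q_0, push DD → (q_0, cacccbccc, DDDDZ)
  ε-move, top D: go to q_2, push ε → (q_2, cacccbccc, DDDZ)
  read c, top D: go to q_4, push DD → (q_4, acccbccc, DDDDZ)
  read a, top D: go to q_2, push DD → (q_2, cccbccc, DDDDDZ)
  read c, top D: go to q_4, push DD → (q_4, ccbccc, DDDDDDZ)
  read c, top D: go to q_0, push DD → (q_0, cbccc, DDDDDDDZ)
  ε-move, top D: go to q_2, push ε → (q_2, cbccc, DDDDDDZ)
  read c, top D: go to q_4, push DD → (q_4, bccc, DDDDDDDZ)
  read b, top D: go to q_0, push DD → (q_0, ccc, DDDDDDDDZ)
  ε-move, top D: go to q_2, push ε → (q_2, ccc, DDDDDDDZ)
  read c, top D: go to q_4, push DD → (q_4, cc, DDDDDDDDZ)
  read c, top D: go to q_0, push DD → (q_0, c, DDDDDDDDDZ)
  ε-move, top D: go to q_2, push ε → (q_2, c, DDDDDDDDZ)
  read c, top D: go to q_4, push DD → (q_4, ε, DDDDDDDDDZ)
All input consumed; stack is DDDDDDDDDZ, not empty, and no further ε-move applies.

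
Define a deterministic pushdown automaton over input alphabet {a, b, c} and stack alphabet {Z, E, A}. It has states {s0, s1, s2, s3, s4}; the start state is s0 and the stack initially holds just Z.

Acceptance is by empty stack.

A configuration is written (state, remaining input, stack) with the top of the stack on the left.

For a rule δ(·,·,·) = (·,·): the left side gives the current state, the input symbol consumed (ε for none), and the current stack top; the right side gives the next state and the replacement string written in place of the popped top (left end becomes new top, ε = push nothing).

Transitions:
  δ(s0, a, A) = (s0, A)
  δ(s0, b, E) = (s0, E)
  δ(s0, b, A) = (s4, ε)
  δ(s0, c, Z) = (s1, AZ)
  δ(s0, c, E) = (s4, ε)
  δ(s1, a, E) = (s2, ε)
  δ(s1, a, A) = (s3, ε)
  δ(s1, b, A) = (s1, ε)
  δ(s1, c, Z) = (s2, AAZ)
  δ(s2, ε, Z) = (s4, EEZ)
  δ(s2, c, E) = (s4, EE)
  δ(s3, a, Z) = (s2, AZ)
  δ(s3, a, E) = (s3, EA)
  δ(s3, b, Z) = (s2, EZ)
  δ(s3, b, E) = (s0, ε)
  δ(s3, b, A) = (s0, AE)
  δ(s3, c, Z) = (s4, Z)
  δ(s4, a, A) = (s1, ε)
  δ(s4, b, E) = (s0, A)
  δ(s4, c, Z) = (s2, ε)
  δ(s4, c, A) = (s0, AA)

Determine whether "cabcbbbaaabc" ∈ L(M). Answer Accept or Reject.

Accept

(s0, cabcbbbaaabc, Z)
  read c, top Z: go to s1, push AZ → (s1, abcbbbaaabc, AZ)
  read a, top A: go to s3, push ε → (s3, bcbbbaaabc, Z)
  read b, top Z: go to s2, push EZ → (s2, cbbbaaabc, EZ)
  read c, top E: go to s4, push EE → (s4, bbbaaabc, EEZ)
  read b, top E: go to s0, push A → (s0, bbaaabc, AEZ)
  read b, top A: go to s4, push ε → (s4, baaabc, EZ)
  read b, top E: go to s0, push A → (s0, aaabc, AZ)
  read a, top A: go to s0, push A → (s0, aabc, AZ)
  read a, top A: go to s0, push A → (s0, abc, AZ)
  read a, top A: go to s0, push A → (s0, bc, AZ)
  read b, top A: go to s4, push ε → (s4, c, Z)
  read c, top Z: go to s2, push ε → (s2, ε, ε)
All input consumed and the stack is empty.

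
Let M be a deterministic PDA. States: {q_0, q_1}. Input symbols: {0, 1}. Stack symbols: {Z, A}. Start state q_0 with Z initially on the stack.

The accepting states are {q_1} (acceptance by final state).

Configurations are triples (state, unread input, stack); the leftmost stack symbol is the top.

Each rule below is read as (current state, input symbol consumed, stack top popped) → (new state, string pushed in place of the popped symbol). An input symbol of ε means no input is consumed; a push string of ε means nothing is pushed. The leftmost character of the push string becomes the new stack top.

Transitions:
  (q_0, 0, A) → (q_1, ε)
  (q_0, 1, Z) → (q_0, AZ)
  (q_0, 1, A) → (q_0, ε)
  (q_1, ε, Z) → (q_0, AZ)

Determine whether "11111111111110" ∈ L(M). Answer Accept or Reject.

Accept

(q_0, 11111111111110, Z)
  read 1, top Z: go to q_0, push AZ → (q_0, 1111111111110, AZ)
  read 1, top A: go to q_0, push ε → (q_0, 111111111110, Z)
  read 1, top Z: go to q_0, push AZ → (q_0, 11111111110, AZ)
  read 1, top A: go to q_0, push ε → (q_0, 1111111110, Z)
  read 1, top Z: go to q_0, push AZ → (q_0, 111111110, AZ)
  read 1, top A: go to q_0, push ε → (q_0, 11111110, Z)
  read 1, top Z: go to q_0, push AZ → (q_0, 1111110, AZ)
  read 1, top A: go to q_0, push ε → (q_0, 111110, Z)
  read 1, top Z: go to q_0, push AZ → (q_0, 11110, AZ)
  read 1, top A: go to q_0, push ε → (q_0, 1110, Z)
  read 1, top Z: go to q_0, push AZ → (q_0, 110, AZ)
  read 1, top A: go to q_0, push ε → (q_0, 10, Z)
  read 1, top Z: go to q_0, push AZ → (q_0, 0, AZ)
  read 0, top A: go to q_1, push ε → (q_1, ε, Z)
All input consumed; state q_1 ∈ F.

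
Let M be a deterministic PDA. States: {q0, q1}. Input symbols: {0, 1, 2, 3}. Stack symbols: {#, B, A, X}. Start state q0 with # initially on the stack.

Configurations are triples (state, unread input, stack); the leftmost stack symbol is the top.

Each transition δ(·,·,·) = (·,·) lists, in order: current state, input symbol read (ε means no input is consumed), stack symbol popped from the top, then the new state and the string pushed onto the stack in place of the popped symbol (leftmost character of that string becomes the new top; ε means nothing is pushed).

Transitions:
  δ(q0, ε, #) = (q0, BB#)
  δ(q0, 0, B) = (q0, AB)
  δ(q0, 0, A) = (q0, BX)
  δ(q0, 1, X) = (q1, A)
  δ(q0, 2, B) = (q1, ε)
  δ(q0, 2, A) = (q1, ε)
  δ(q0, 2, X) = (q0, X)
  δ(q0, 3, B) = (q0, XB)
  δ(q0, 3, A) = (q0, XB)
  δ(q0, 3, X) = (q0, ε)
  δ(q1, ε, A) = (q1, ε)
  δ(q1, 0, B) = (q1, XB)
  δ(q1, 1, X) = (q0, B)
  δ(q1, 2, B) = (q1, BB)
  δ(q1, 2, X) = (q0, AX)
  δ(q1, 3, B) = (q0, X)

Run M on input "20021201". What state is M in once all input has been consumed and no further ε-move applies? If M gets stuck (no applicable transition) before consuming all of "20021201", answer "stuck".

stuck

(q0, 20021201, #) ⊢ (q0, 20021201, BB#) ⊢ (q1, 0021201, B#) ⊢ (q1, 021201, XB#)
No transition for (q1, 0, top X); M blocks with input 021201 remaining.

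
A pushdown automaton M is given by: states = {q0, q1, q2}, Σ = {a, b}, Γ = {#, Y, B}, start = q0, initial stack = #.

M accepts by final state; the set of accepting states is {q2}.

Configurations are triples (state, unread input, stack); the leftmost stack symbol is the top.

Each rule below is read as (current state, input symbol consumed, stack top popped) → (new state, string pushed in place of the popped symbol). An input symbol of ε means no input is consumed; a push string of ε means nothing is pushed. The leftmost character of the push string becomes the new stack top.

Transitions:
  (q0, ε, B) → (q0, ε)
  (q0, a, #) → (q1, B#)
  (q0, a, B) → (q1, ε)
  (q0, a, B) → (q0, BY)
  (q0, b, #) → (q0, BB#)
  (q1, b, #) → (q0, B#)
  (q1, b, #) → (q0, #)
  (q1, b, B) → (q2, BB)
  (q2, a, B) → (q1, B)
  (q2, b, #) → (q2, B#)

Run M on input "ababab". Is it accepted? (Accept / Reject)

Accept

One accepting computation: (q0, ababab, #) ⊢ (q1, babab, B#) ⊢ (q2, abab, BB#) ⊢ (q1, bab, BB#) ⊢ (q2, ab, BBB#) ⊢ (q1, b, BBB#) ⊢ (q2, ε, BBBB#)
All input consumed and state q2 ∈ F.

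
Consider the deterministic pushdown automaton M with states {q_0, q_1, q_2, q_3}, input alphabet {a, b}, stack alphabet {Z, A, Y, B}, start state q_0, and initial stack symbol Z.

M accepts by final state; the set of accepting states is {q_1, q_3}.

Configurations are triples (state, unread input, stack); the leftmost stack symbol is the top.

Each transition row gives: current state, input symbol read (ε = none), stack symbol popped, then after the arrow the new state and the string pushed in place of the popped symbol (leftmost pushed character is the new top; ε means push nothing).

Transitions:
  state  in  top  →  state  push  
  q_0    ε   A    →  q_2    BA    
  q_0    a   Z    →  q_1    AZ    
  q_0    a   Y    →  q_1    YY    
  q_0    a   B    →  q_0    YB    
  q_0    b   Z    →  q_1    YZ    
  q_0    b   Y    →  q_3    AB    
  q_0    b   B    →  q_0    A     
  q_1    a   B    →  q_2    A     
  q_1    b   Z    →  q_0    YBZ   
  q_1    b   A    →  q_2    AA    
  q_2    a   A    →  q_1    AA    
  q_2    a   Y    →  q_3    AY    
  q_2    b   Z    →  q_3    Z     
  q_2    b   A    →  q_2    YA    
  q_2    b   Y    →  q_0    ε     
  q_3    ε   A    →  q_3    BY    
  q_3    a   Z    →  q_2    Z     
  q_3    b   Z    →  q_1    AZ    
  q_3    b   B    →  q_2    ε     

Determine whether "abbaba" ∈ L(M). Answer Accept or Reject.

Accept

(q_0, abbaba, Z)
  read a, top Z: go to q_1, push AZ → (q_1, bbaba, AZ)
  read b, top A: go to q_2, push AA → (q_2, baba, AAZ)
  read b, top A: go to q_2, push YA → (q_2, aba, YAAZ)
  read a, top Y: go to q_3, push AY → (q_3, ba, AYAAZ)
  ε-move, top A: go to q_3, push BY → (q_3, ba, BYYAAZ)
  read b, top B: go to q_2, push ε → (q_2, a, YYAAZ)
  read a, top Y: go to q_3, push AY → (q_3, ε, AYYAAZ)
All input consumed; state q_3 ∈ F.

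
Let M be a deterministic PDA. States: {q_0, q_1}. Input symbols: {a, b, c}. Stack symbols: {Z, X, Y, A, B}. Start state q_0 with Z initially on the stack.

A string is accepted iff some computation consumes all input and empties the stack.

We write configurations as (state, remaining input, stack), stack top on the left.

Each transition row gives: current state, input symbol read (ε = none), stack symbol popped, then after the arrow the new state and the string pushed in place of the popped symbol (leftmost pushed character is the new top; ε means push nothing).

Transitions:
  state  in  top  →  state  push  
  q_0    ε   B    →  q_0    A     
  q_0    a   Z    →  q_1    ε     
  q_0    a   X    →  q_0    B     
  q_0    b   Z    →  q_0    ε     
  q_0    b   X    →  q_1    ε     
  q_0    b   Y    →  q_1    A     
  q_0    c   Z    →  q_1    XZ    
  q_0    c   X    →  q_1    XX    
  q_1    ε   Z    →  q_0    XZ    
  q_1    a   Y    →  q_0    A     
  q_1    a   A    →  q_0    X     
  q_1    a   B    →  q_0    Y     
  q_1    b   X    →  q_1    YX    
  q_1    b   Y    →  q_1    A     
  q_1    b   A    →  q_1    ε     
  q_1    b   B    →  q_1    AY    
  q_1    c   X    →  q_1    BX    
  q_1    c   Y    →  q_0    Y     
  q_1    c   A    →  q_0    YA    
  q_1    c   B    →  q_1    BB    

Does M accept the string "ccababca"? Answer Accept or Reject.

(q_0, ccababca, Z) ⊢ (q_1, cababca, XZ) ⊢ (q_1, ababca, BXZ) ⊢ (q_0, babca, YXZ) ⊢ (q_1, abca, AXZ) ⊢ (q_0, bca, XXZ) ⊢ (q_1, ca, XZ) ⊢ (q_1, a, BXZ) ⊢ (q_0, ε, YXZ)
All input consumed; stack is YXZ, not empty, and no further ε-move applies.

Reject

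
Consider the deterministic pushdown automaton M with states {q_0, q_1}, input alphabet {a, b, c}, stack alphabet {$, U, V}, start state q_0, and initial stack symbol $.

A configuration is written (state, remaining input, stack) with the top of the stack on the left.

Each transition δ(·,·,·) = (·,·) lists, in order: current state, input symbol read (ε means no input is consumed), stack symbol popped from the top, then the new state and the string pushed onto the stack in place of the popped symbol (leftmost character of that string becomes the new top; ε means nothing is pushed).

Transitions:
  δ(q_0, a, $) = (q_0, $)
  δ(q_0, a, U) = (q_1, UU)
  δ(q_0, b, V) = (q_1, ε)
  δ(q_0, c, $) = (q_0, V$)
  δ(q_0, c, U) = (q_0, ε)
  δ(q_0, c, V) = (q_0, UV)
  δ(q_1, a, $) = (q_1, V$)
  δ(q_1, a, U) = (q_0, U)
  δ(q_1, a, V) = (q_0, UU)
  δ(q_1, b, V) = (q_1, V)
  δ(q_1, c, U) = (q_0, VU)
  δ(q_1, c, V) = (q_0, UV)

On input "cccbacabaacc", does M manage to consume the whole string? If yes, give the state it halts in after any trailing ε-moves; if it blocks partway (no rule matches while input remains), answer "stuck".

(q_0, cccbacabaacc, $)
  read c, top $: go to q_0, push V$ → (q_0, ccbacabaacc, V$)
  read c, top V: go to q_0, push UV → (q_0, cbacabaacc, UV$)
  read c, top U: go to q_0, push ε → (q_0, bacabaacc, V$)
  read b, top V: go to q_1, push ε → (q_1, acabaacc, $)
  read a, top $: go to q_1, push V$ → (q_1, cabaacc, V$)
  read c, top V: go to q_0, push UV → (q_0, abaacc, UV$)
  read a, top U: go to q_1, push UU → (q_1, baacc, UUV$)
No transition for (q_1, b, top U); M blocks with input baacc remaining.

stuck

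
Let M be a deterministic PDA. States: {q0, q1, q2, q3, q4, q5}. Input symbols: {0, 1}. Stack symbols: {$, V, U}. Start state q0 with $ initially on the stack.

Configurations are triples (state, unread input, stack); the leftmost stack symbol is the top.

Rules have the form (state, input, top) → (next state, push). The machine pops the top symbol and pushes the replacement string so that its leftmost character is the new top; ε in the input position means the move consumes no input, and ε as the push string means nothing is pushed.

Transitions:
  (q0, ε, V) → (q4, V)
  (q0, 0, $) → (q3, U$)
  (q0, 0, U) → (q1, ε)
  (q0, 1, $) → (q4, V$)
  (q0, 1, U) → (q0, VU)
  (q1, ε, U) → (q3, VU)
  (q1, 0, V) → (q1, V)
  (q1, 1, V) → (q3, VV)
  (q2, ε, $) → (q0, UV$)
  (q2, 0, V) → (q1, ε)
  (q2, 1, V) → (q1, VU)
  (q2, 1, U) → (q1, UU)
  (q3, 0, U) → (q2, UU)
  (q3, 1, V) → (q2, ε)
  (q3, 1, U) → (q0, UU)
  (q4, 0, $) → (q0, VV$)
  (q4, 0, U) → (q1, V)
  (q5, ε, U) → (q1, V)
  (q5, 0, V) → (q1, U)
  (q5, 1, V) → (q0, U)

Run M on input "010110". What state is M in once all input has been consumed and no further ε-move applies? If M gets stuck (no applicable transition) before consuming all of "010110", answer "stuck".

stuck

(q0, 010110, $)
  read 0, top $: go to q3, push U$ → (q3, 10110, U$)
  read 1, top U: go to q0, push UU → (q0, 0110, UU$)
  read 0, top U: go to q1, push ε → (q1, 110, U$)
  ε-move, top U: go to q3, push VU → (q3, 110, VU$)
  read 1, top V: go to q2, push ε → (q2, 10, U$)
  read 1, top U: go to q1, push UU → (q1, 0, UU$)
  ε-move, top U: go to q3, push VU → (q3, 0, VUU$)
No transition for (q3, 0, top V); M blocks with input 0 remaining.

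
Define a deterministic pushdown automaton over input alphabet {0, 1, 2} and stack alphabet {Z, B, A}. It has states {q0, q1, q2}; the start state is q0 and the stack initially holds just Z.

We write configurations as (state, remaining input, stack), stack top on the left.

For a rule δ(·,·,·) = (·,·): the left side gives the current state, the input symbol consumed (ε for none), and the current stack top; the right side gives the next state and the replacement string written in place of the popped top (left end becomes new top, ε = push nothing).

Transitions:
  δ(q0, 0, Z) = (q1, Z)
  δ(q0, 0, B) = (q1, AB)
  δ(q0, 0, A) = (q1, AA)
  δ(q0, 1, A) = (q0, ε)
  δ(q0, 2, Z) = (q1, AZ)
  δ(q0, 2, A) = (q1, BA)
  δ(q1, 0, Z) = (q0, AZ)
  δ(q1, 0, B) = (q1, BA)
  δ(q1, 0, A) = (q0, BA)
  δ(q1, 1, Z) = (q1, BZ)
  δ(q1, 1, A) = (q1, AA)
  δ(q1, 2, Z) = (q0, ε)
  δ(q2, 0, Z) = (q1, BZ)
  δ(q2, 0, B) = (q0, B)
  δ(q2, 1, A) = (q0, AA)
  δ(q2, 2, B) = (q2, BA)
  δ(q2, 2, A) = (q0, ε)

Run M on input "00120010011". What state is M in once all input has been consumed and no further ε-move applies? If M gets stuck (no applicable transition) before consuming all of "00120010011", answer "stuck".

(q0, 00120010011, Z) ⊢ (q1, 0120010011, Z) ⊢ (q0, 120010011, AZ) ⊢ (q0, 20010011, Z) ⊢ (q1, 0010011, AZ) ⊢ (q0, 010011, BAZ) ⊢ (q1, 10011, ABAZ) ⊢ (q1, 0011, AABAZ) ⊢ (q0, 011, BAABAZ) ⊢ (q1, 11, ABAABAZ) ⊢ (q1, 1, AABAABAZ) ⊢ (q1, ε, AAABAABAZ)
All input consumed; M is in state q1.

q1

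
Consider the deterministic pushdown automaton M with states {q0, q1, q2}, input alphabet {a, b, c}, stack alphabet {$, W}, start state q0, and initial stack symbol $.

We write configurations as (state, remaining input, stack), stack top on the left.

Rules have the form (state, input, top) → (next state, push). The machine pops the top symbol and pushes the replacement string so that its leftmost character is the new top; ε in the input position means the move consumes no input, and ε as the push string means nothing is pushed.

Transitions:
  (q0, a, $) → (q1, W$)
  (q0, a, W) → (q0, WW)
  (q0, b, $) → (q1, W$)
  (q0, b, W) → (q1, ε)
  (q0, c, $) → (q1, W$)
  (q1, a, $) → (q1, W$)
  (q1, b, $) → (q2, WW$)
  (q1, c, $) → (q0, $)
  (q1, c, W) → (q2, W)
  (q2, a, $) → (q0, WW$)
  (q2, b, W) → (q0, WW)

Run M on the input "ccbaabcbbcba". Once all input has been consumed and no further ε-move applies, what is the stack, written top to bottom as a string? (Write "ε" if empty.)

WWWWW$

(q0, ccbaabcbbcba, $)
  read c, top $: go to q1, push W$ → (q1, cbaabcbbcba, W$)
  read c, top W: go to q2, push W → (q2, baabcbbcba, W$)
  read b, top W: go to q0, push WW → (q0, aabcbbcba, WW$)
  read a, top W: go to q0, push WW → (q0, abcbbcba, WWW$)
  read a, top W: go to q0, push WW → (q0, bcbbcba, WWWW$)
  read b, top W: go to q1, push ε → (q1, cbbcba, WWW$)
  read c, top W: go to q2, push W → (q2, bbcba, WWW$)
  read b, top W: go to q0, push WW → (q0, bcba, WWWW$)
  read b, top W: go to q1, push ε → (q1, cba, WWW$)
  read c, top W: go to q2, push W → (q2, ba, WWW$)
  read b, top W: go to q0, push WW → (q0, a, WWWW$)
  read a, top W: go to q0, push WW → (q0, ε, WWWWW$)
All input consumed in state q0 with stack WWWWW$.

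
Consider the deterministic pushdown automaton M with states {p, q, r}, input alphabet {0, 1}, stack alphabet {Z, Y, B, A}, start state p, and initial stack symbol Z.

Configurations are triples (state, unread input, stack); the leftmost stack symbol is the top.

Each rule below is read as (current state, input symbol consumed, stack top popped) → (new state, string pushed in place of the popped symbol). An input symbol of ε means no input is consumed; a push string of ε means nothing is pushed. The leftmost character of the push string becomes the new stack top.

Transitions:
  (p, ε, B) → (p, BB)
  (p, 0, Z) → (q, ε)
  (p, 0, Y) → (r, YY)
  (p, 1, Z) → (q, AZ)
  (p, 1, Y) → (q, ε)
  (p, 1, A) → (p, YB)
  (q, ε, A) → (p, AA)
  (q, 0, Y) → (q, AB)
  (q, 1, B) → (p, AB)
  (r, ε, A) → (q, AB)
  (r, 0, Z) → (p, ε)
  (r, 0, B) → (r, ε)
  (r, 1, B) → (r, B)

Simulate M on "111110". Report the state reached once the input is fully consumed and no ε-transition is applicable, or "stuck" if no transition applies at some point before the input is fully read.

r

(p, 111110, Z) ⊢ (q, 11110, AZ) ⊢ (p, 11110, AAZ) ⊢ (p, 1110, YBAZ) ⊢ (q, 110, BAZ) ⊢ (p, 10, ABAZ) ⊢ (p, 0, YBBAZ) ⊢ (r, ε, YYBBAZ)
All input consumed; M is in state r.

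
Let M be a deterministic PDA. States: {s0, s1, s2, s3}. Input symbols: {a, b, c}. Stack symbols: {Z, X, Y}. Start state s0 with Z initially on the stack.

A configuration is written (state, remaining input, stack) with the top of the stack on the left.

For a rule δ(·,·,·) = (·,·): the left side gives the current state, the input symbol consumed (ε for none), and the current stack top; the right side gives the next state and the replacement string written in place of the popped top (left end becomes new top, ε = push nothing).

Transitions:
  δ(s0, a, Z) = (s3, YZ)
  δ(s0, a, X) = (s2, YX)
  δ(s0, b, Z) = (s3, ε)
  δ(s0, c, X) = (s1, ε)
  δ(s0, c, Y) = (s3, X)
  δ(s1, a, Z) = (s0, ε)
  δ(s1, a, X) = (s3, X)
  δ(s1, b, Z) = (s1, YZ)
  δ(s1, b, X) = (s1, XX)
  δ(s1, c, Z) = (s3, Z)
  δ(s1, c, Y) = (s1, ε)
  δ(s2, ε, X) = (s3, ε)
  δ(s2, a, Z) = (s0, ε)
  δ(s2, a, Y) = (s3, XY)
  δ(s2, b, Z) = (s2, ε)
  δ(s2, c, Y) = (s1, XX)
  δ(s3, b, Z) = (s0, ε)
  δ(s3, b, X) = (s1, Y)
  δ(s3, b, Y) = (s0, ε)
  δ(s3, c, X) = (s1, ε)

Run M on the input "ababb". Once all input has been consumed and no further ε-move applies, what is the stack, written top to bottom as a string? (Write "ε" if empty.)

(s0, ababb, Z)
  read a, top Z: go to s3, push YZ → (s3, babb, YZ)
  read b, top Y: go to s0, push ε → (s0, abb, Z)
  read a, top Z: go to s3, push YZ → (s3, bb, YZ)
  read b, top Y: go to s0, push ε → (s0, b, Z)
  read b, top Z: go to s3, push ε → (s3, ε, ε)
All input consumed in state s3 with stack ε.

ε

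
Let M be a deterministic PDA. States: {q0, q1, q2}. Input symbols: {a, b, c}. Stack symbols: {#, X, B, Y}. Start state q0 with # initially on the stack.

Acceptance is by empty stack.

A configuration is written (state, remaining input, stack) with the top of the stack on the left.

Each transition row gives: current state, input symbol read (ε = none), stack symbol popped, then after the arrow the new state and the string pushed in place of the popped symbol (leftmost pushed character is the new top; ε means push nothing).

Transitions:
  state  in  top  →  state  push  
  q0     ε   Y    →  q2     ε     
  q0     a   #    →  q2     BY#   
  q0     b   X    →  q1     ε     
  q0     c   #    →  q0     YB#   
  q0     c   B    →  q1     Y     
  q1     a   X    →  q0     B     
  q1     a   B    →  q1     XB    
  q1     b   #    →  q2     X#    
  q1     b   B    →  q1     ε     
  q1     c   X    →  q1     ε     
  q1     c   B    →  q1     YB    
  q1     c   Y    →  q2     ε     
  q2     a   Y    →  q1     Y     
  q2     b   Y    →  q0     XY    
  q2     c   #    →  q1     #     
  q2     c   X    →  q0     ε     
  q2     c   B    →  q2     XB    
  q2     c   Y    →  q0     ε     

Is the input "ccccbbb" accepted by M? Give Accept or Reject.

(q0, ccccbbb, #)
  read c, top #: go to q0, push YB# → (q0, cccbbb, YB#)
  ε-move, top Y: go to q2, push ε → (q2, cccbbb, B#)
  read c, top B: go to q2, push XB → (q2, ccbbb, XB#)
  read c, top X: go to q0, push ε → (q0, cbbb, B#)
  read c, top B: go to q1, push Y → (q1, bbb, Y#)
No transition applies at (q1, bbb, Y#); input not fully consumed.

Reject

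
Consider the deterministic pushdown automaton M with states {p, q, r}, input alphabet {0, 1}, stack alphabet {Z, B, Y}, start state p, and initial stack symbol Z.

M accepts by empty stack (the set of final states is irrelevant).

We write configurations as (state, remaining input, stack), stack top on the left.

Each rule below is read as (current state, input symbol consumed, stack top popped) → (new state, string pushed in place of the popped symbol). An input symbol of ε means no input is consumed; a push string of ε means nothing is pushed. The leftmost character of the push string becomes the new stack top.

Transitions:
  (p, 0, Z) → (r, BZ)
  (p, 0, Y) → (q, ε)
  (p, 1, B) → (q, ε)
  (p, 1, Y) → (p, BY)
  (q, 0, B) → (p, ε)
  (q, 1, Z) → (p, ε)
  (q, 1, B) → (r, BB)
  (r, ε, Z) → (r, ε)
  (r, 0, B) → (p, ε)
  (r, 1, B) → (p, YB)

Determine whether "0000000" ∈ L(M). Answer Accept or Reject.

Reject

(p, 0000000, Z) ⊢ (r, 000000, BZ) ⊢ (p, 00000, Z) ⊢ (r, 0000, BZ) ⊢ (p, 000, Z) ⊢ (r, 00, BZ) ⊢ (p, 0, Z) ⊢ (r, ε, BZ)
All input consumed; stack is BZ, not empty, and no further ε-move applies.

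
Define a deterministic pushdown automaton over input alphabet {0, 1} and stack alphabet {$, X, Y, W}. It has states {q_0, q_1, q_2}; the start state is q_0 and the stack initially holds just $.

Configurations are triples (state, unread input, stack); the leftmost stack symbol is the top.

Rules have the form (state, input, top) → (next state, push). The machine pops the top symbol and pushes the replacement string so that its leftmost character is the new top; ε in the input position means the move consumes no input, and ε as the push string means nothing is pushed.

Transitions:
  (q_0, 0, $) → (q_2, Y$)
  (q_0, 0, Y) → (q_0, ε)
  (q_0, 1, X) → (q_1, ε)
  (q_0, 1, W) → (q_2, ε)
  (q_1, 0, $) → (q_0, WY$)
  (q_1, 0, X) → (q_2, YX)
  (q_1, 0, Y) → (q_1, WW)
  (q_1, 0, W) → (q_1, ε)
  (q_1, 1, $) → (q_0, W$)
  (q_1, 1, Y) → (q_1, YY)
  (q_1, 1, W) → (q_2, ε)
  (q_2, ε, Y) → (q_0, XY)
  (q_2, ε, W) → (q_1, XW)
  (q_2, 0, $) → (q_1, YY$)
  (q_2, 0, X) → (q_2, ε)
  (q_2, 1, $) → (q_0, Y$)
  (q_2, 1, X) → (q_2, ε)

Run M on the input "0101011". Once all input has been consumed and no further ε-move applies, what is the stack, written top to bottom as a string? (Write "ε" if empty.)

YYXW$

(q_0, 0101011, $) ⊢ (q_2, 101011, Y$) ⊢ (q_0, 101011, XY$) ⊢ (q_1, 01011, Y$) ⊢ (q_1, 1011, WW$) ⊢ (q_2, 011, W$) ⊢ (q_1, 011, XW$) ⊢ (q_2, 11, YXW$) ⊢ (q_0, 11, XYXW$) ⊢ (q_1, 1, YXW$) ⊢ (q_1, ε, YYXW$)
All input consumed in state q_1 with stack YYXW$.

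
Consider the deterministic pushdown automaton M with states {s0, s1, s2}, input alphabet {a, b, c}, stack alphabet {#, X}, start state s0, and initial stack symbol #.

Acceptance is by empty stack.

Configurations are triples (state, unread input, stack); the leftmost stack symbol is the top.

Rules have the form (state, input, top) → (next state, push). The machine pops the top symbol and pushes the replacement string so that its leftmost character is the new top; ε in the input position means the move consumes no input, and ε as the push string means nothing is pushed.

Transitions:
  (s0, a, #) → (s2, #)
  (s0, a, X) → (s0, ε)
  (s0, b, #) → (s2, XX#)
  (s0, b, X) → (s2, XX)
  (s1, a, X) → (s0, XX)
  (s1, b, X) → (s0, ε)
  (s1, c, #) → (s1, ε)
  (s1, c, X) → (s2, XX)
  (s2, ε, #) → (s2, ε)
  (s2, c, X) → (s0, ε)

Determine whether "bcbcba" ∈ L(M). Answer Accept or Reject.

(s0, bcbcba, #) ⊢ (s2, cbcba, XX#) ⊢ (s0, bcba, X#) ⊢ (s2, cba, XX#) ⊢ (s0, ba, X#) ⊢ (s2, a, XX#)
No transition applies at (s2, a, XX#); input not fully consumed.

Reject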